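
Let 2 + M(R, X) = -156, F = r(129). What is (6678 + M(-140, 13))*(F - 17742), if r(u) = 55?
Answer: -115319240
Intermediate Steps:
F = 55
M(R, X) = -158 (M(R, X) = -2 - 156 = -158)
(6678 + M(-140, 13))*(F - 17742) = (6678 - 158)*(55 - 17742) = 6520*(-17687) = -115319240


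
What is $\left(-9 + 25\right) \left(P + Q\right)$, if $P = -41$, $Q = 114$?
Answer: $1168$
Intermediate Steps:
$\left(-9 + 25\right) \left(P + Q\right) = \left(-9 + 25\right) \left(-41 + 114\right) = 16 \cdot 73 = 1168$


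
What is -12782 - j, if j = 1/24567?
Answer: -314015395/24567 ≈ -12782.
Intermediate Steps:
j = 1/24567 ≈ 4.0705e-5
-12782 - j = -12782 - 1*1/24567 = -12782 - 1/24567 = -314015395/24567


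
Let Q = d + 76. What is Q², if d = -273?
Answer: 38809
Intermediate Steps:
Q = -197 (Q = -273 + 76 = -197)
Q² = (-197)² = 38809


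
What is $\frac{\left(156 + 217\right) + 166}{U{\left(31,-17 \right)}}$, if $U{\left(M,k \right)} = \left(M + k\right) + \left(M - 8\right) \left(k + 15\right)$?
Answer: $- \frac{539}{32} \approx -16.844$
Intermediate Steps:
$U{\left(M,k \right)} = M + k + \left(-8 + M\right) \left(15 + k\right)$ ($U{\left(M,k \right)} = \left(M + k\right) + \left(-8 + M\right) \left(15 + k\right) = M + k + \left(-8 + M\right) \left(15 + k\right)$)
$\frac{\left(156 + 217\right) + 166}{U{\left(31,-17 \right)}} = \frac{\left(156 + 217\right) + 166}{-120 - -119 + 16 \cdot 31 + 31 \left(-17\right)} = \frac{373 + 166}{-120 + 119 + 496 - 527} = \frac{539}{-32} = 539 \left(- \frac{1}{32}\right) = - \frac{539}{32}$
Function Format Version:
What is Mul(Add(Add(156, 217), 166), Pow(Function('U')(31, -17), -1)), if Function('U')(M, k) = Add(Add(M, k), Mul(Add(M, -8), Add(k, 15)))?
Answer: Rational(-539, 32) ≈ -16.844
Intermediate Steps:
Function('U')(M, k) = Add(M, k, Mul(Add(-8, M), Add(15, k))) (Function('U')(M, k) = Add(Add(M, k), Mul(Add(-8, M), Add(15, k))) = Add(M, k, Mul(Add(-8, M), Add(15, k))))
Mul(Add(Add(156, 217), 166), Pow(Function('U')(31, -17), -1)) = Mul(Add(Add(156, 217), 166), Pow(Add(-120, Mul(-7, -17), Mul(16, 31), Mul(31, -17)), -1)) = Mul(Add(373, 166), Pow(Add(-120, 119, 496, -527), -1)) = Mul(539, Pow(-32, -1)) = Mul(539, Rational(-1, 32)) = Rational(-539, 32)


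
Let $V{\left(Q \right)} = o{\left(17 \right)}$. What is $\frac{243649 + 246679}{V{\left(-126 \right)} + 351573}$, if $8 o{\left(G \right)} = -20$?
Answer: $\frac{980656}{703141} \approx 1.3947$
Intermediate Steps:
$o{\left(G \right)} = - \frac{5}{2}$ ($o{\left(G \right)} = \frac{1}{8} \left(-20\right) = - \frac{5}{2}$)
$V{\left(Q \right)} = - \frac{5}{2}$
$\frac{243649 + 246679}{V{\left(-126 \right)} + 351573} = \frac{243649 + 246679}{- \frac{5}{2} + 351573} = \frac{490328}{\frac{703141}{2}} = 490328 \cdot \frac{2}{703141} = \frac{980656}{703141}$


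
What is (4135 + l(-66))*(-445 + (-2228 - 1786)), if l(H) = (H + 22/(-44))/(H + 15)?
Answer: -1881265477/102 ≈ -1.8444e+7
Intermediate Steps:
l(H) = (-1/2 + H)/(15 + H) (l(H) = (H + 22*(-1/44))/(15 + H) = (H - 1/2)/(15 + H) = (-1/2 + H)/(15 + H))
(4135 + l(-66))*(-445 + (-2228 - 1786)) = (4135 + (-1/2 - 66)/(15 - 66))*(-445 + (-2228 - 1786)) = (4135 - 133/2/(-51))*(-445 - 4014) = (4135 - 1/51*(-133/2))*(-4459) = (4135 + 133/102)*(-4459) = (421903/102)*(-4459) = -1881265477/102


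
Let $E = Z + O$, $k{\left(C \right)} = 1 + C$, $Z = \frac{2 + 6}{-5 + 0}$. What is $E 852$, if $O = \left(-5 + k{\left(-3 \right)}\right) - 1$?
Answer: $- \frac{40896}{5} \approx -8179.2$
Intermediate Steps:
$Z = - \frac{8}{5}$ ($Z = \frac{8}{-5} = 8 \left(- \frac{1}{5}\right) = - \frac{8}{5} \approx -1.6$)
$O = -8$ ($O = \left(-5 + \left(1 - 3\right)\right) - 1 = \left(-5 - 2\right) - 1 = -7 - 1 = -8$)
$E = - \frac{48}{5}$ ($E = - \frac{8}{5} - 8 = - \frac{48}{5} \approx -9.6$)
$E 852 = \left(- \frac{48}{5}\right) 852 = - \frac{40896}{5}$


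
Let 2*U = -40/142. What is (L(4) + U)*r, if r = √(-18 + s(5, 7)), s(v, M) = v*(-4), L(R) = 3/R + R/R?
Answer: 457*I*√38/284 ≈ 9.9195*I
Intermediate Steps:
L(R) = 1 + 3/R (L(R) = 3/R + 1 = 1 + 3/R)
s(v, M) = -4*v
r = I*√38 (r = √(-18 - 4*5) = √(-18 - 20) = √(-38) = I*√38 ≈ 6.1644*I)
U = -10/71 (U = (-40/142)/2 = (-40*1/142)/2 = (½)*(-20/71) = -10/71 ≈ -0.14085)
(L(4) + U)*r = ((3 + 4)/4 - 10/71)*(I*√38) = ((¼)*7 - 10/71)*(I*√38) = (7/4 - 10/71)*(I*√38) = 457*(I*√38)/284 = 457*I*√38/284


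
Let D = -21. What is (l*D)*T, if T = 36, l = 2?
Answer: -1512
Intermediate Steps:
(l*D)*T = (2*(-21))*36 = -42*36 = -1512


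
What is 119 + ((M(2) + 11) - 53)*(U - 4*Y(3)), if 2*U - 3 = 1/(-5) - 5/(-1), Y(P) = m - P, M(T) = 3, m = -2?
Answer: -8131/10 ≈ -813.10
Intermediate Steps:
Y(P) = -2 - P
U = 39/10 (U = 3/2 + (1/(-5) - 5/(-1))/2 = 3/2 + (1*(-⅕) - 5*(-1))/2 = 3/2 + (-⅕ + 5)/2 = 3/2 + (½)*(24/5) = 3/2 + 12/5 = 39/10 ≈ 3.9000)
119 + ((M(2) + 11) - 53)*(U - 4*Y(3)) = 119 + ((3 + 11) - 53)*(39/10 - 4*(-2 - 1*3)) = 119 + (14 - 53)*(39/10 - 4*(-2 - 3)) = 119 - 39*(39/10 - 4*(-5)) = 119 - 39*(39/10 + 20) = 119 - 39*239/10 = 119 - 9321/10 = -8131/10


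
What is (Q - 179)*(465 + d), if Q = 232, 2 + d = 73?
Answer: 28408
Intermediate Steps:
d = 71 (d = -2 + 73 = 71)
(Q - 179)*(465 + d) = (232 - 179)*(465 + 71) = 53*536 = 28408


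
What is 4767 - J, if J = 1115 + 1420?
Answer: 2232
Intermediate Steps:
J = 2535
4767 - J = 4767 - 1*2535 = 4767 - 2535 = 2232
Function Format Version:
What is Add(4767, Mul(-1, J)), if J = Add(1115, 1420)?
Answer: 2232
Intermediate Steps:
J = 2535
Add(4767, Mul(-1, J)) = Add(4767, Mul(-1, 2535)) = Add(4767, -2535) = 2232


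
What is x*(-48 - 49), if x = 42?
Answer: -4074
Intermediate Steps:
x*(-48 - 49) = 42*(-48 - 49) = 42*(-97) = -4074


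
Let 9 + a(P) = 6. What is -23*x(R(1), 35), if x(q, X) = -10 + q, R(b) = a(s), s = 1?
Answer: 299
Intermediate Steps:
a(P) = -3 (a(P) = -9 + 6 = -3)
R(b) = -3
-23*x(R(1), 35) = -23*(-10 - 3) = -23*(-13) = 299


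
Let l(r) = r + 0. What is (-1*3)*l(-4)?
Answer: 12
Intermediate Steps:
l(r) = r
(-1*3)*l(-4) = -1*3*(-4) = -3*(-4) = 12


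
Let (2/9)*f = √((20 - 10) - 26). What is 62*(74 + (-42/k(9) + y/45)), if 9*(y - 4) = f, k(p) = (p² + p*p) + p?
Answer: 3914432/855 + 124*I/45 ≈ 4578.3 + 2.7556*I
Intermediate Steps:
f = 18*I (f = 9*√((20 - 10) - 26)/2 = 9*√(10 - 26)/2 = 9*√(-16)/2 = 9*(4*I)/2 = 18*I ≈ 18.0*I)
k(p) = p + 2*p² (k(p) = (p² + p²) + p = 2*p² + p = p + 2*p²)
y = 4 + 2*I (y = 4 + (18*I)/9 = 4 + 2*I ≈ 4.0 + 2.0*I)
62*(74 + (-42/k(9) + y/45)) = 62*(74 + (-42*1/(9*(1 + 2*9)) + (4 + 2*I)/45)) = 62*(74 + (-42*1/(9*(1 + 18)) + (4 + 2*I)*(1/45))) = 62*(74 + (-42/(9*19) + (4/45 + 2*I/45))) = 62*(74 + (-42/171 + (4/45 + 2*I/45))) = 62*(74 + (-42*1/171 + (4/45 + 2*I/45))) = 62*(74 + (-14/57 + (4/45 + 2*I/45))) = 62*(74 + (-134/855 + 2*I/45)) = 62*(63136/855 + 2*I/45) = 3914432/855 + 124*I/45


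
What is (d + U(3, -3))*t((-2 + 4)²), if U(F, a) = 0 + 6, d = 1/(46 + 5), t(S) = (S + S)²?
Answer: 19648/51 ≈ 385.25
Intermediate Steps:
t(S) = 4*S² (t(S) = (2*S)² = 4*S²)
d = 1/51 ≈ 0.019608
U(F, a) = 6
(d + U(3, -3))*t((-2 + 4)²) = (1/51 + 6)*(4*((-2 + 4)²)²) = 307*(4*(2²)²)/51 = 307*(4*4²)/51 = 307*(4*16)/51 = (307/51)*64 = 19648/51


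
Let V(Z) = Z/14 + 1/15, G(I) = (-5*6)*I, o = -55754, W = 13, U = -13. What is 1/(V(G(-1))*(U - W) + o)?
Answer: -105/5860202 ≈ -1.7917e-5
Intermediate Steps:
G(I) = -30*I
V(Z) = 1/15 + Z/14 (V(Z) = Z*(1/14) + 1*(1/15) = Z/14 + 1/15 = 1/15 + Z/14)
1/(V(G(-1))*(U - W) + o) = 1/((1/15 + (-30*(-1))/14)*(-13 - 1*13) - 55754) = 1/((1/15 + (1/14)*30)*(-13 - 13) - 55754) = 1/((1/15 + 15/7)*(-26) - 55754) = 1/((232/105)*(-26) - 55754) = 1/(-6032/105 - 55754) = 1/(-5860202/105) = -105/5860202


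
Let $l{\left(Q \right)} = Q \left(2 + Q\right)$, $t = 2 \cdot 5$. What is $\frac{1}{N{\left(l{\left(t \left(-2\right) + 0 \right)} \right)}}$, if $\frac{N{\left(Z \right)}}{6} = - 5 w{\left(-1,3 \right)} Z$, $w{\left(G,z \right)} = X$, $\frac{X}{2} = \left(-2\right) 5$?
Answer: $\frac{1}{216000} \approx 4.6296 \cdot 10^{-6}$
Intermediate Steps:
$t = 10$
$X = -20$ ($X = 2 \left(\left(-2\right) 5\right) = 2 \left(-10\right) = -20$)
$w{\left(G,z \right)} = -20$
$N{\left(Z \right)} = 600 Z$ ($N{\left(Z \right)} = 6 \left(-5\right) \left(-20\right) Z = 6 \cdot 100 Z = 600 Z$)
$\frac{1}{N{\left(l{\left(t \left(-2\right) + 0 \right)} \right)}} = \frac{1}{600 \left(10 \left(-2\right) + 0\right) \left(2 + \left(10 \left(-2\right) + 0\right)\right)} = \frac{1}{600 \left(-20 + 0\right) \left(2 + \left(-20 + 0\right)\right)} = \frac{1}{600 \left(- 20 \left(2 - 20\right)\right)} = \frac{1}{600 \left(\left(-20\right) \left(-18\right)\right)} = \frac{1}{600 \cdot 360} = \frac{1}{216000}$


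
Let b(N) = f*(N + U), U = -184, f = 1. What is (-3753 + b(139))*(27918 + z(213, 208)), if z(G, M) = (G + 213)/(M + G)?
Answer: -44641327392/421 ≈ -1.0604e+8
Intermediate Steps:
z(G, M) = (213 + G)/(G + M)
b(N) = -184 + N (b(N) = 1*(N - 184) = 1*(-184 + N) = -184 + N)
(-3753 + b(139))*(27918 + z(213, 208)) = (-3753 + (-184 + 139))*(27918 + (213 + 213)/(213 + 208)) = (-3753 - 45)*(27918 + 426/421) = -3798*(27918 + (1/421)*426) = -3798*(27918 + 426/421) = -3798*11753904/421 = -44641327392/421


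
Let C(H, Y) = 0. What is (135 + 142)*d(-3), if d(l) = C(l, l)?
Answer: 0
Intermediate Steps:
d(l) = 0
(135 + 142)*d(-3) = (135 + 142)*0 = 277*0 = 0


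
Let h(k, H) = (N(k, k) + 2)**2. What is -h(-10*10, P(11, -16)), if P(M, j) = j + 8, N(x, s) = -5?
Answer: -9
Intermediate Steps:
P(M, j) = 8 + j
h(k, H) = 9 (h(k, H) = (-5 + 2)**2 = (-3)**2 = 9)
-h(-10*10, P(11, -16)) = -1*9 = -9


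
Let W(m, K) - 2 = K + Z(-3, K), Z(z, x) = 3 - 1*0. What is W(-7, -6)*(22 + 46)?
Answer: -68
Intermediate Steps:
Z(z, x) = 3 (Z(z, x) = 3 + 0 = 3)
W(m, K) = 5 + K (W(m, K) = 2 + (K + 3) = 2 + (3 + K) = 5 + K)
W(-7, -6)*(22 + 46) = (5 - 6)*(22 + 46) = -1*68 = -68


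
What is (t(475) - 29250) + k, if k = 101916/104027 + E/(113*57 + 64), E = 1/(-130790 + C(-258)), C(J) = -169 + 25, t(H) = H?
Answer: -2549449162534885057/88602466273090 ≈ -28774.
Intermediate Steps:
C(J) = -144
E = -1/130934 (E = 1/(-130790 - 144) = 1/(-130934) = -1/130934 ≈ -7.6374e-6)
k = 86804473279693/88602466273090 (k = 101916/104027 - 1/(130934*(113*57 + 64)) = 101916*(1/104027) - 1/(130934*(6441 + 64)) = 101916/104027 - 1/130934/6505 = 101916/104027 - 1/130934*1/6505 = 101916/104027 - 1/851725670 = 86804473279693/88602466273090 ≈ 0.97971)
(t(475) - 29250) + k = (475 - 29250) + 86804473279693/88602466273090 = -28775 + 86804473279693/88602466273090 = -2549449162534885057/88602466273090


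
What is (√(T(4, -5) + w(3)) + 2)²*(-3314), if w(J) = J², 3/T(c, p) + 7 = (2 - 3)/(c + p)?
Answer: -41425 - 6628*√34 ≈ -80073.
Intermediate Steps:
T(c, p) = 3/(-7 - 1/(c + p)) (T(c, p) = 3/(-7 + (2 - 3)/(c + p)) = 3/(-7 - 1/(c + p)))
(√(T(4, -5) + w(3)) + 2)²*(-3314) = (√(3*(-1*4 - 1*(-5))/(1 + 7*4 + 7*(-5)) + 3²) + 2)²*(-3314) = (√(3*(-4 + 5)/(1 + 28 - 35) + 9) + 2)²*(-3314) = (√(3*1/(-6) + 9) + 2)²*(-3314) = (√(3*(-⅙)*1 + 9) + 2)²*(-3314) = (√(-½ + 9) + 2)²*(-3314) = (√(17/2) + 2)²*(-3314) = (√34/2 + 2)²*(-3314) = (2 + √34/2)²*(-3314) = -3314*(2 + √34/2)²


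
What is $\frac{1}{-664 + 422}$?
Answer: $- \frac{1}{242} \approx -0.0041322$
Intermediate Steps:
$\frac{1}{-664 + 422} = \frac{1}{-242} = - \frac{1}{242}$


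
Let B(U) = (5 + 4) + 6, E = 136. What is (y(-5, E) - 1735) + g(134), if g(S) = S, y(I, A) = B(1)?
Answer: -1586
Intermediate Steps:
B(U) = 15 (B(U) = 9 + 6 = 15)
y(I, A) = 15
(y(-5, E) - 1735) + g(134) = (15 - 1735) + 134 = -1720 + 134 = -1586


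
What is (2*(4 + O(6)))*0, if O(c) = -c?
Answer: 0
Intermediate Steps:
(2*(4 + O(6)))*0 = (2*(4 - 1*6))*0 = (2*(4 - 6))*0 = (2*(-2))*0 = -4*0 = 0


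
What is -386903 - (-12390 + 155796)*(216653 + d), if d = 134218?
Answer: -50317393529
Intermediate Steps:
-386903 - (-12390 + 155796)*(216653 + d) = -386903 - (-12390 + 155796)*(216653 + 134218) = -386903 - 143406*350871 = -386903 - 1*50317006626 = -386903 - 50317006626 = -50317393529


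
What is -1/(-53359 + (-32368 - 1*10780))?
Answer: 1/96507 ≈ 1.0362e-5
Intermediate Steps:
-1/(-53359 + (-32368 - 1*10780)) = -1/(-53359 + (-32368 - 10780)) = -1/(-53359 - 43148) = -1/(-96507) = -1*(-1/96507) = 1/96507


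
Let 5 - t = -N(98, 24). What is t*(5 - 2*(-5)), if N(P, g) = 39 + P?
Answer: 2130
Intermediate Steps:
t = 142 (t = 5 - (-1)*(39 + 98) = 5 - (-1)*137 = 5 - 1*(-137) = 5 + 137 = 142)
t*(5 - 2*(-5)) = 142*(5 - 2*(-5)) = 142*(5 + 10) = 142*15 = 2130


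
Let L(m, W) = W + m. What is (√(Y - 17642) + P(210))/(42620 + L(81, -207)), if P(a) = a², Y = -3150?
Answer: 22050/21247 + I*√5198/21247 ≈ 1.0378 + 0.0033933*I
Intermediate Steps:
(√(Y - 17642) + P(210))/(42620 + L(81, -207)) = (√(-3150 - 17642) + 210²)/(42620 + (-207 + 81)) = (√(-20792) + 44100)/(42620 - 126) = (2*I*√5198 + 44100)/42494 = (44100 + 2*I*√5198)*(1/42494) = 22050/21247 + I*√5198/21247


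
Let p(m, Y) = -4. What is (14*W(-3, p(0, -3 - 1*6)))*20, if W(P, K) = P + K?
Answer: -1960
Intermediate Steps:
W(P, K) = K + P
(14*W(-3, p(0, -3 - 1*6)))*20 = (14*(-4 - 3))*20 = (14*(-7))*20 = -98*20 = -1960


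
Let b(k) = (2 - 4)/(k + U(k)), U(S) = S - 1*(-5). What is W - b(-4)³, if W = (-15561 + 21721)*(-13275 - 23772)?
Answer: -6161657048/27 ≈ -2.2821e+8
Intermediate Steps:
U(S) = 5 + S (U(S) = S + 5 = 5 + S)
b(k) = -2/(5 + 2*k) (b(k) = (2 - 4)/(k + (5 + k)) = -2/(5 + 2*k))
W = -228209520 (W = 6160*(-37047) = -228209520)
W - b(-4)³ = -228209520 - (-2/(5 + 2*(-4)))³ = -228209520 - (-2/(5 - 8))³ = -228209520 - (-2/(-3))³ = -228209520 - (-2*(-⅓))³ = -228209520 - (⅔)³ = -228209520 - 1*8/27 = -228209520 - 8/27 = -6161657048/27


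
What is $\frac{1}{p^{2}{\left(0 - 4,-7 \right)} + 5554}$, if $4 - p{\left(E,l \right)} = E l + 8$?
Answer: $\frac{1}{6578} \approx 0.00015202$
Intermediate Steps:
$p{\left(E,l \right)} = -4 - E l$ ($p{\left(E,l \right)} = 4 - \left(E l + 8\right) = 4 - \left(8 + E l\right) = -4 - E l$)
$\frac{1}{p^{2}{\left(0 - 4,-7 \right)} + 5554} = \frac{1}{\left(-4 - \left(0 - 4\right) \left(-7\right)\right)^{2} + 5554} = \frac{1}{\left(-4 - \left(-4\right) \left(-7\right)\right)^{2} + 5554} = \frac{1}{\left(-4 - 28\right)^{2} + 5554} = \frac{1}{\left(-32\right)^{2} + 5554} = \frac{1}{1024 + 5554} = \frac{1}{6578}$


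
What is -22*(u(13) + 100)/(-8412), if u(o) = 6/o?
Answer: 7183/27339 ≈ 0.26274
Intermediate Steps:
-22*(u(13) + 100)/(-8412) = -22*(6/13 + 100)/(-8412) = -22*(6*(1/13) + 100)*(-1/8412) = -22*(6/13 + 100)*(-1/8412) = -22*1306/13*(-1/8412) = -28732/13*(-1/8412) = 7183/27339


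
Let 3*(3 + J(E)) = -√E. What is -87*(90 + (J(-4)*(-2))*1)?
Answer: -8352 - 116*I ≈ -8352.0 - 116.0*I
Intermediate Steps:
J(E) = -3 - √E/3 (J(E) = -3 + (-√E)/3 = -3 - √E/3)
-87*(90 + (J(-4)*(-2))*1) = -87*(90 + ((-3 - 2*I/3)*(-2))*1) = -87*(90 + (6 + 4*I/3)*1) = -87*(90 + (6 + 4*I/3)) = -87*(96 + 4*I/3) = -8352 - 116*I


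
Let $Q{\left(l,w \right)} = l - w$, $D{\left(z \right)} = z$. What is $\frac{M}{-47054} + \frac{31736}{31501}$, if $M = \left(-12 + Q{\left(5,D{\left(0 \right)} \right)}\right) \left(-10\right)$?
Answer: $\frac{106507191}{105874861} \approx 1.006$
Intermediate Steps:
$M = 70$ ($M = \left(-12 + \left(5 - 0\right)\right) \left(-10\right) = \left(-12 + \left(5 + 0\right)\right) \left(-10\right) = \left(-12 + 5\right) \left(-10\right) = \left(-7\right) \left(-10\right) = 70$)
$\frac{M}{-47054} + \frac{31736}{31501} = \frac{70}{-47054} + \frac{31736}{31501} = 70 \left(- \frac{1}{47054}\right) + 31736 \cdot \frac{1}{31501} = - \frac{5}{3361} + \frac{31736}{31501} = \frac{106507191}{105874861}$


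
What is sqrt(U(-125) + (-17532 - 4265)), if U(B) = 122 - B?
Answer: 5*I*sqrt(862) ≈ 146.8*I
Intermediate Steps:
sqrt(U(-125) + (-17532 - 4265)) = sqrt((122 - 1*(-125)) + (-17532 - 4265)) = sqrt((122 + 125) - 21797) = sqrt(247 - 21797) = sqrt(-21550) = 5*I*sqrt(862)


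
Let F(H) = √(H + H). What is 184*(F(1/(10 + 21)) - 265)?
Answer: -48760 + 184*√62/31 ≈ -48713.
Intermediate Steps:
F(H) = √2*√H (F(H) = √(2*H) = √2*√H)
184*(F(1/(10 + 21)) - 265) = 184*(√2*√(1/(10 + 21)) - 265) = 184*(√2*√(1/31) - 265) = 184*(√2*(√31/31) - 265) = 184*(√62/31 - 265) = 184*(-265 + √62/31) = -48760 + 184*√62/31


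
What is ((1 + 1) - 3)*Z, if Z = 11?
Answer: -11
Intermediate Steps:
((1 + 1) - 3)*Z = ((1 + 1) - 3)*11 = (2 - 3)*11 = -1*11 = -11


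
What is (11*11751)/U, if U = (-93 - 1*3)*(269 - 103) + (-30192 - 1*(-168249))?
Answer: 43087/40707 ≈ 1.0585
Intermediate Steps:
U = 122121 (U = (-93 - 3)*166 + (-30192 + 168249) = -96*166 + 138057 = -15936 + 138057 = 122121)
(11*11751)/U = (11*11751)/122121 = 129261*(1/122121) = 43087/40707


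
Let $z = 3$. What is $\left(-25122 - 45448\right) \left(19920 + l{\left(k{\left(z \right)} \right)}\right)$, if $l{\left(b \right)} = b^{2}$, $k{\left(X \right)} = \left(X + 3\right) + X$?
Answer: $-1411470570$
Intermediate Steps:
$k{\left(X \right)} = 3 + 2 X$ ($k{\left(X \right)} = \left(3 + X\right) + X = 3 + 2 X$)
$\left(-25122 - 45448\right) \left(19920 + l{\left(k{\left(z \right)} \right)}\right) = \left(-25122 - 45448\right) \left(19920 + \left(3 + 2 \cdot 3\right)^{2}\right) = - 70570 \left(19920 + \left(3 + 6\right)^{2}\right) = - 70570 \left(19920 + 9^{2}\right) = - 70570 \left(19920 + 81\right) = \left(-70570\right) 20001 = -1411470570$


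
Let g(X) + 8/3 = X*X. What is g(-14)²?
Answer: 336400/9 ≈ 37378.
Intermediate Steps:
g(X) = -8/3 + X² (g(X) = -8/3 + X*X = -8/3 + X²)
g(-14)² = (-8/3 + (-14)²)² = (-8/3 + 196)² = (580/3)² = 336400/9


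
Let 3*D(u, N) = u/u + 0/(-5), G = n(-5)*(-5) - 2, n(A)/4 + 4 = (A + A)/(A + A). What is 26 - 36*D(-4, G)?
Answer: 14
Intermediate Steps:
n(A) = -12 (n(A) = -16 + 4*((A + A)/(A + A)) = -16 + 4*((2*A)/((2*A))) = -16 + 4*((2*A)*(1/(2*A))) = -16 + 4*1 = -16 + 4 = -12)
G = 58 (G = -12*(-5) - 2 = 60 - 2 = 58)
D(u, N) = 1/3 (D(u, N) = (u/u + 0/(-5))/3 = (1 + 0*(-1/5))/3 = (1 + 0)/3 = (1/3)*1 = 1/3)
26 - 36*D(-4, G) = 26 - 36*1/3 = 26 - 12 = 14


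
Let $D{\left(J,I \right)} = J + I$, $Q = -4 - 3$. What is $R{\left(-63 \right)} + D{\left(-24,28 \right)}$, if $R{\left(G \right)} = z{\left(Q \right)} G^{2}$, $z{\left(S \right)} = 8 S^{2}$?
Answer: $1555852$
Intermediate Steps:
$Q = -7$
$D{\left(J,I \right)} = I + J$
$R{\left(G \right)} = 392 G^{2}$ ($R{\left(G \right)} = 8 \left(-7\right)^{2} G^{2} = 8 \cdot 49 G^{2} = 392 G^{2}$)
$R{\left(-63 \right)} + D{\left(-24,28 \right)} = 392 \left(-63\right)^{2} + \left(28 - 24\right) = 392 \cdot 3969 + 4 = 1555848 + 4 = 1555852$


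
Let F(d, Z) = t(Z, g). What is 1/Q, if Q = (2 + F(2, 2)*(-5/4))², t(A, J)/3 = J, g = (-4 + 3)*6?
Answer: 4/2401 ≈ 0.0016660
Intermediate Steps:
g = -6 (g = -1*6 = -6)
t(A, J) = 3*J
F(d, Z) = -18 (F(d, Z) = 3*(-6) = -18)
Q = 2401/4 (Q = (2 - (-90)/4)² = (2 - 18*(-5/4))² = (2 + 45/2)² = (49/2)² = 2401/4 ≈ 600.25)
1/Q = 1/(2401/4) = 4/2401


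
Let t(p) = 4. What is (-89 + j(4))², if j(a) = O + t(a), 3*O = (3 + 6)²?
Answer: 3364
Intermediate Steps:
O = 27 (O = (3 + 6)²/3 = (⅓)*9² = (⅓)*81 = 27)
j(a) = 31 (j(a) = 27 + 4 = 31)
(-89 + j(4))² = (-89 + 31)² = (-58)² = 3364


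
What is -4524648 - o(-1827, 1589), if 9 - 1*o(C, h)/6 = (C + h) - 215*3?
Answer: -4530000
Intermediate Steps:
o(C, h) = 3924 - 6*C - 6*h (o(C, h) = 54 - 6*((C + h) - 215*3) = 54 - 6*((C + h) - 645) = 54 - 6*(-645 + C + h) = 54 + (3870 - 6*C - 6*h) = 3924 - 6*C - 6*h)
-4524648 - o(-1827, 1589) = -4524648 - (3924 - 6*(-1827) - 6*1589) = -4524648 - (3924 + 10962 - 9534) = -4524648 - 1*5352 = -4524648 - 5352 = -4530000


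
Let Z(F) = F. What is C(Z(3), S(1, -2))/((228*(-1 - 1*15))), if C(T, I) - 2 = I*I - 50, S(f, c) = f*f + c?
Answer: 47/3648 ≈ 0.012884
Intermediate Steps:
S(f, c) = c + f² (S(f, c) = f² + c = c + f²)
C(T, I) = -48 + I² (C(T, I) = 2 + (I*I - 50) = 2 + (I² - 50) = 2 + (-50 + I²) = -48 + I²)
C(Z(3), S(1, -2))/((228*(-1 - 1*15))) = (-48 + (-2 + 1²)²)/((228*(-1 - 1*15))) = (-48 + (-2 + 1)²)/((228*(-1 - 15))) = (-48 + (-1)²)/((228*(-16))) = (-48 + 1)/(-3648) = -47*(-1/3648) = 47/3648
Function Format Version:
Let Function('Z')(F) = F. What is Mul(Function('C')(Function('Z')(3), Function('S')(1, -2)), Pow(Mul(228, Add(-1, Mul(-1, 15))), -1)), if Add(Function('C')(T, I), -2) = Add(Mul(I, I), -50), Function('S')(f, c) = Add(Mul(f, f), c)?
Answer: Rational(47, 3648) ≈ 0.012884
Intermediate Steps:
Function('S')(f, c) = Add(c, Pow(f, 2)) (Function('S')(f, c) = Add(Pow(f, 2), c) = Add(c, Pow(f, 2)))
Function('C')(T, I) = Add(-48, Pow(I, 2)) (Function('C')(T, I) = Add(2, Add(Mul(I, I), -50)) = Add(2, Add(Pow(I, 2), -50)) = Add(2, Add(-50, Pow(I, 2))) = Add(-48, Pow(I, 2)))
Mul(Function('C')(Function('Z')(3), Function('S')(1, -2)), Pow(Mul(228, Add(-1, Mul(-1, 15))), -1)) = Mul(Add(-48, Pow(Add(-2, Pow(1, 2)), 2)), Pow(Mul(228, Add(-1, Mul(-1, 15))), -1)) = Mul(Add(-48, Pow(Add(-2, 1), 2)), Pow(Mul(228, Add(-1, -15)), -1)) = Mul(Add(-48, Pow(-1, 2)), Pow(Mul(228, -16), -1)) = Mul(Add(-48, 1), Pow(-3648, -1)) = Mul(-47, Rational(-1, 3648)) = Rational(47, 3648)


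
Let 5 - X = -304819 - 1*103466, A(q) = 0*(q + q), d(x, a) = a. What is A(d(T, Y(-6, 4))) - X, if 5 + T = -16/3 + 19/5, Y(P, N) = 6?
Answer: -408290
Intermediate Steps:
T = -98/15 (T = -5 + (-16/3 + 19/5) = -5 - 23/15 = -98/15 ≈ -6.5333)
A(q) = 0 (A(q) = 0*(2*q) = 0)
X = 408290 (X = 5 - (-304819 - 1*103466) = 5 - (-304819 - 103466) = 5 - 1*(-408285) = 5 + 408285 = 408290)
A(d(T, Y(-6, 4))) - X = 0 - 1*408290 = 0 - 408290 = -408290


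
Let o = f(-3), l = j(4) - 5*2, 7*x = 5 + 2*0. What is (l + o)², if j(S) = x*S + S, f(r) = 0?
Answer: 484/49 ≈ 9.8775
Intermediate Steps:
x = 5/7 (x = (5 + 2*0)/7 = (5 + 0)/7 = (⅐)*5 = 5/7 ≈ 0.71429)
j(S) = 12*S/7 (j(S) = 5*S/7 + S = 12*S/7)
l = -22/7 (l = (12/7)*4 - 5*2 = 48/7 - 10 = -22/7 ≈ -3.1429)
o = 0
(l + o)² = (-22/7 + 0)² = (-22/7)² = 484/49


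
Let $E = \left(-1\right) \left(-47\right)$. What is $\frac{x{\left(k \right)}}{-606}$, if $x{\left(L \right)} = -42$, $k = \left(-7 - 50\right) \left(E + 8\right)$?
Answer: $\frac{7}{101} \approx 0.069307$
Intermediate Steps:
$E = 47$
$k = -3135$ ($k = \left(-7 - 50\right) \left(47 + 8\right) = \left(-57\right) 55 = -3135$)
$\frac{x{\left(k \right)}}{-606} = - \frac{42}{-606} = \left(-42\right) \left(- \frac{1}{606}\right) = \frac{7}{101}$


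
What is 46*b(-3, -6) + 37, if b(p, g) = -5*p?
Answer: 727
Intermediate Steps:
46*b(-3, -6) + 37 = 46*(-5*(-3)) + 37 = 46*15 + 37 = 690 + 37 = 727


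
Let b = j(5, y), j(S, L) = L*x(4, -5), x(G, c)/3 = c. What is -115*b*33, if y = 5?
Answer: 284625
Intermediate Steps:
x(G, c) = 3*c
j(S, L) = -15*L (j(S, L) = L*(3*(-5)) = L*(-15) = -15*L)
b = -75 (b = -15*5 = -75)
-115*b*33 = -115*(-75)*33 = 8625*33 = 284625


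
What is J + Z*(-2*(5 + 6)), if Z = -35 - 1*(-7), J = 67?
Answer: 683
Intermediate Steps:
Z = -28 (Z = -35 + 7 = -28)
J + Z*(-2*(5 + 6)) = 67 - (-56)*(5 + 6) = 67 - (-56)*11 = 67 - 28*(-22) = 67 + 616 = 683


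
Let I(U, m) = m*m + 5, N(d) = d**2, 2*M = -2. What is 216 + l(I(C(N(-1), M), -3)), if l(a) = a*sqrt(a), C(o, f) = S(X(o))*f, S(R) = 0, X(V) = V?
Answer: 216 + 14*sqrt(14) ≈ 268.38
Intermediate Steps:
M = -1 (M = (1/2)*(-2) = -1)
C(o, f) = 0 (C(o, f) = 0*f = 0)
I(U, m) = 5 + m**2 (I(U, m) = m**2 + 5 = 5 + m**2)
l(a) = a**(3/2)
216 + l(I(C(N(-1), M), -3)) = 216 + (5 + (-3)**2)**(3/2) = 216 + (5 + 9)**(3/2) = 216 + 14**(3/2) = 216 + 14*sqrt(14)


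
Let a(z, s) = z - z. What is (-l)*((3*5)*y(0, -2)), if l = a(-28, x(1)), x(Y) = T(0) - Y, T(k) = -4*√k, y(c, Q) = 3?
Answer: 0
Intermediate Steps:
x(Y) = -Y (x(Y) = -4*√0 - Y = -4*0 - Y = 0 - Y = -Y)
a(z, s) = 0
l = 0
(-l)*((3*5)*y(0, -2)) = (-1*0)*((3*5)*3) = 0*(15*3) = 0*45 = 0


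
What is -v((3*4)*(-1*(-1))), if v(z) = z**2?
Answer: -144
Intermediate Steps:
-v((3*4)*(-1*(-1))) = -((3*4)*(-1*(-1)))**2 = -(12*1)**2 = -1*12**2 = -1*144 = -144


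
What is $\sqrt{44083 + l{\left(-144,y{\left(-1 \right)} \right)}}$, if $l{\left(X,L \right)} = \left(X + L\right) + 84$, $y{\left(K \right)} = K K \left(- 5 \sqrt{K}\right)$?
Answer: $\sqrt{44023 - 5 i} \approx 209.82 - 0.012 i$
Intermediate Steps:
$y{\left(K \right)} = - 5 K^{\frac{5}{2}}$ ($y{\left(K \right)} = K^{2} \left(- 5 \sqrt{K}\right) = - 5 K^{\frac{5}{2}}$)
$l{\left(X,L \right)} = 84 + L + X$ ($l{\left(X,L \right)} = \left(L + X\right) + 84 = 84 + L + X$)
$\sqrt{44083 + l{\left(-144,y{\left(-1 \right)} \right)}} = \sqrt{44083 - \left(60 + 5 i\right)} = \sqrt{44023 - 5 i}$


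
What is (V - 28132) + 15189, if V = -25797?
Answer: -38740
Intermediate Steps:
(V - 28132) + 15189 = (-25797 - 28132) + 15189 = -53929 + 15189 = -38740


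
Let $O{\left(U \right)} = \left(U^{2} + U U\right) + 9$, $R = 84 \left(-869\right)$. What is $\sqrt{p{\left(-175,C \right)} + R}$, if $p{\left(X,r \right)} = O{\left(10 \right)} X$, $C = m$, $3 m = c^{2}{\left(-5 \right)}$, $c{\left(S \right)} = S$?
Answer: $i \sqrt{109571} \approx 331.02 i$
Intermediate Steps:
$R = -72996$
$O{\left(U \right)} = 9 + 2 U^{2}$ ($O{\left(U \right)} = \left(U^{2} + U^{2}\right) + 9 = 2 U^{2} + 9 = 9 + 2 U^{2}$)
$m = \frac{25}{3}$ ($m = \frac{\left(-5\right)^{2}}{3} = \frac{1}{3} \cdot 25 = \frac{25}{3} \approx 8.3333$)
$C = \frac{25}{3} \approx 8.3333$
$p{\left(X,r \right)} = 209 X$ ($p{\left(X,r \right)} = \left(9 + 2 \cdot 10^{2}\right) X = \left(9 + 2 \cdot 100\right) X = \left(9 + 200\right) X = 209 X$)
$\sqrt{p{\left(-175,C \right)} + R} = \sqrt{209 \left(-175\right) - 72996} = \sqrt{-36575 - 72996} = \sqrt{-109571} = i \sqrt{109571}$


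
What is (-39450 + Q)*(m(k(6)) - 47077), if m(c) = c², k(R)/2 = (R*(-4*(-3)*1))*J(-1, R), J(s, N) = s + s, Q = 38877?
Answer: -20551791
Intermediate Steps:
J(s, N) = 2*s
k(R) = -48*R (k(R) = 2*((R*(-4*(-3)*1))*(2*(-1))) = 2*((R*(12*1))*(-2)) = 2*((R*12)*(-2)) = 2*((12*R)*(-2)) = 2*(-24*R) = -48*R)
(-39450 + Q)*(m(k(6)) - 47077) = (-39450 + 38877)*((-48*6)² - 47077) = -573*((-288)² - 47077) = -573*(82944 - 47077) = -573*35867 = -20551791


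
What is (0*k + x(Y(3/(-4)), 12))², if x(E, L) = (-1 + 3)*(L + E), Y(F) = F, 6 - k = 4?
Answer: 2025/4 ≈ 506.25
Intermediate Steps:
k = 2 (k = 6 - 1*4 = 6 - 4 = 2)
x(E, L) = 2*E + 2*L (x(E, L) = 2*(E + L) = 2*E + 2*L)
(0*k + x(Y(3/(-4)), 12))² = (0*2 + (2*(3/(-4)) + 2*12))² = (0 + (2*(3*(-¼)) + 24))² = (0 + (2*(-¾) + 24))² = (0 + (-3/2 + 24))² = (0 + 45/2)² = (45/2)² = 2025/4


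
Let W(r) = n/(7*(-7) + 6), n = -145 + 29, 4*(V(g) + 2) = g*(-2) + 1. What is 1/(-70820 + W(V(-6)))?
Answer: -43/3045144 ≈ -1.4121e-5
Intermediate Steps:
V(g) = -7/4 - g/2 (V(g) = -2 + (g*(-2) + 1)/4 = -2 + (-2*g + 1)/4 = -2 + (1 - 2*g)/4 = -2 + (1/4 - g/2) = -7/4 - g/2)
n = -116
W(r) = 116/43 (W(r) = -116/(7*(-7) + 6) = -116/(-49 + 6) = -116/(-43) = -116*(-1/43) = 116/43)
1/(-70820 + W(V(-6))) = 1/(-70820 + 116/43) = 1/(-3045144/43) = -43/3045144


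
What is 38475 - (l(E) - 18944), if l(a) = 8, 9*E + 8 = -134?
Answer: 57411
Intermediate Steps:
E = -142/9 (E = -8/9 + (1/9)*(-134) = -8/9 - 134/9 = -142/9 ≈ -15.778)
38475 - (l(E) - 18944) = 38475 - (8 - 18944) = 38475 - 1*(-18936) = 38475 + 18936 = 57411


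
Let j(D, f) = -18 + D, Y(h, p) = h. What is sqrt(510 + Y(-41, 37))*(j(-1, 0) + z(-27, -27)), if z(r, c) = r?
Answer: -46*sqrt(469) ≈ -996.19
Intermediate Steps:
sqrt(510 + Y(-41, 37))*(j(-1, 0) + z(-27, -27)) = sqrt(510 - 41)*((-18 - 1) - 27) = sqrt(469)*(-19 - 27) = sqrt(469)*(-46) = -46*sqrt(469)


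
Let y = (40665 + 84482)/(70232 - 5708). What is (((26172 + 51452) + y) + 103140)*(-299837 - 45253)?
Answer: -670840091394745/10754 ≈ -6.2381e+10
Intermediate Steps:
y = 125147/64524 ≈ 1.9395
(((26172 + 51452) + y) + 103140)*(-299837 - 45253) = (((26172 + 51452) + 125147/64524) + 103140)*(-299837 - 45253) = ((77624 + 125147/64524) + 103140)*(-345090) = (5008736123/64524 + 103140)*(-345090) = (11663741483/64524)*(-345090) = -670840091394745/10754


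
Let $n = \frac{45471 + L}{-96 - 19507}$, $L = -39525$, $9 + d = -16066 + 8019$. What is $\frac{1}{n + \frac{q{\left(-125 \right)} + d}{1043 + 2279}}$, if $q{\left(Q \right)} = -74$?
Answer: $- \frac{32560583}{89562501} \approx -0.36355$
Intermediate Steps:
$d = -8056$ ($d = -9 + \left(-16066 + 8019\right) = -9 - 8047 = -8056$)
$n = - \frac{5946}{19603}$ ($n = \frac{45471 - 39525}{-96 - 19507} = \frac{5946}{-19603} = 5946 \left(- \frac{1}{19603}\right) = - \frac{5946}{19603} \approx -0.30332$)
$\frac{1}{n + \frac{q{\left(-125 \right)} + d}{1043 + 2279}} = \frac{1}{- \frac{5946}{19603} + \frac{-74 - 8056}{1043 + 2279}} = \frac{1}{- \frac{5946}{19603} - \frac{8130}{3322}} = \frac{1}{- \frac{5946}{19603} - \frac{4065}{1661}} = \frac{1}{- \frac{89562501}{32560583}} = - \frac{32560583}{89562501}$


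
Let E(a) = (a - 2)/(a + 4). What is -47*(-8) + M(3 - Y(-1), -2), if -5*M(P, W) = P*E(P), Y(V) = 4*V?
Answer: 4129/11 ≈ 375.36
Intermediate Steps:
E(a) = (-2 + a)/(4 + a)
M(P, W) = -P*(-2 + P)/(5*(4 + P)) (M(P, W) = -P*(-2 + P)/(4 + P)/5 = -P*(-2 + P)/(5*(4 + P)))
-47*(-8) + M(3 - Y(-1), -2) = -47*(-8) + (3 - 4*(-1))*(2 - (3 - 4*(-1)))/(5*(4 + (3 - 4*(-1)))) = 376 + (3 - 1*(-4))*(2 - (3 - 1*(-4)))/(5*(4 + (3 - 1*(-4)))) = 376 + (3 + 4)*(2 - (3 + 4))/(5*(4 + (3 + 4))) = 376 + (⅕)*7*(2 - 1*7)/(4 + 7) = 376 + (⅕)*7*(2 - 7)/11 = 376 + (⅕)*7*(1/11)*(-5) = 376 - 7/11 = 4129/11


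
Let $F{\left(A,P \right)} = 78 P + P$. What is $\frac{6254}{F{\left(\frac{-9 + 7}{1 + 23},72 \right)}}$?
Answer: $\frac{3127}{2844} \approx 1.0995$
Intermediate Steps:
$F{\left(A,P \right)} = 79 P$
$\frac{6254}{F{\left(\frac{-9 + 7}{1 + 23},72 \right)}} = \frac{6254}{79 \cdot 72} = \frac{6254}{5688} = 6254 \cdot \frac{1}{5688} = \frac{3127}{2844}$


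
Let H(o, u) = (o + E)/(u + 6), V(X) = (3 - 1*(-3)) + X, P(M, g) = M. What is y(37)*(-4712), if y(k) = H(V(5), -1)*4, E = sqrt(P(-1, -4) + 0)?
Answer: -207328/5 - 18848*I/5 ≈ -41466.0 - 3769.6*I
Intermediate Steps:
V(X) = 6 + X (V(X) = (3 + 3) + X = 6 + X)
E = I (E = sqrt(-1 + 0) = sqrt(-1) = I ≈ 1.0*I)
H(o, u) = (I + o)/(6 + u) (H(o, u) = (o + I)/(u + 6) = (I + o)/(6 + u))
y(k) = 44/5 + 4*I/5 (y(k) = ((I + (6 + 5))/(6 - 1))*4 = ((I + 11)/5)*4 = ((11 + I)/5)*4 = (11/5 + I/5)*4 = 44/5 + 4*I/5)
y(37)*(-4712) = (44/5 + 4*I/5)*(-4712) = -207328/5 - 18848*I/5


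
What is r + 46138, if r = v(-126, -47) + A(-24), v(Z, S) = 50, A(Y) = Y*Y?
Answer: 46764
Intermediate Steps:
A(Y) = Y²
r = 626 (r = 50 + (-24)² = 50 + 576 = 626)
r + 46138 = 626 + 46138 = 46764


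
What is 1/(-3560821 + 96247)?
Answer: -1/3464574 ≈ -2.8864e-7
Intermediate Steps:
1/(-3560821 + 96247) = 1/(-3464574) = -1/3464574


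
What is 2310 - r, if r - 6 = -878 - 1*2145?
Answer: 5327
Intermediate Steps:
r = -3017 (r = 6 + (-878 - 1*2145) = 6 + (-878 - 2145) = 6 - 3023 = -3017)
2310 - r = 2310 - 1*(-3017) = 2310 + 3017 = 5327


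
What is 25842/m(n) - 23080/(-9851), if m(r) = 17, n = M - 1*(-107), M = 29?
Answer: 254961902/167467 ≈ 1522.5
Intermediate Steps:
n = 136 (n = 29 - 1*(-107) = 29 + 107 = 136)
25842/m(n) - 23080/(-9851) = 25842/17 - 23080/(-9851) = 25842*(1/17) - 23080*(-1/9851) = 25842/17 + 23080/9851 = 254961902/167467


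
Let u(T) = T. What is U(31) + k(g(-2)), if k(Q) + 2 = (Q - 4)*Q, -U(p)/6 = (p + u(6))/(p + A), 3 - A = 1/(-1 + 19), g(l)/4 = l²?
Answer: 112094/611 ≈ 183.46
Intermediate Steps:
g(l) = 4*l²
A = 53/18 (A = 3 - 1/(-1 + 19) = 3 - 1/18 = 53/18 ≈ 2.9444)
U(p) = -6*(6 + p)/(53/18 + p) (U(p) = -6*(p + 6)/(p + 53/18) = -6*(6 + p)/(53/18 + p))
k(Q) = -2 + Q*(-4 + Q) (k(Q) = -2 + (Q - 4)*Q = -2 + (-4 + Q)*Q = -2 + Q*(-4 + Q))
U(31) + k(g(-2)) = 108*(-6 - 1*31)/(53 + 18*31) + (-2 + (4*(-2)²)² - 16*(-2)²) = 108*(-6 - 31)/(53 + 558) + (-2 + (4*4)² - 16*4) = 108*(-37)/611 + (-2 + 16² - 4*16) = 108*(1/611)*(-37) + (-2 + 256 - 64) = -3996/611 + 190 = 112094/611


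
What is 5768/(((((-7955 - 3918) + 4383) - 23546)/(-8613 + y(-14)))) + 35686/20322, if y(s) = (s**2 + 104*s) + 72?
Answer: 143744283599/78839199 ≈ 1823.3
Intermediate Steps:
y(s) = 72 + s**2 + 104*s
5768/(((((-7955 - 3918) + 4383) - 23546)/(-8613 + y(-14)))) + 35686/20322 = 5768/(((((-7955 - 3918) + 4383) - 23546)/(-8613 + (72 + (-14)**2 + 104*(-14))))) + 35686/20322 = 5768/((((-11873 + 4383) - 23546)/(-8613 + (72 + 196 - 1456)))) + 35686*(1/20322) = 5768/(((-7490 - 23546)/(-8613 - 1188))) + 17843/10161 = 5768/((-31036/(-9801))) + 17843/10161 = 5768/((-31036*(-1/9801))) + 17843/10161 = 5768/(31036/9801) + 17843/10161 = 5768*(9801/31036) + 17843/10161 = 14133042/7759 + 17843/10161 = 143744283599/78839199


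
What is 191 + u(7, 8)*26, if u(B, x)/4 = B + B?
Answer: 1647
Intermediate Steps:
u(B, x) = 8*B (u(B, x) = 4*(B + B) = 4*(2*B) = 8*B)
191 + u(7, 8)*26 = 191 + (8*7)*26 = 191 + 56*26 = 191 + 1456 = 1647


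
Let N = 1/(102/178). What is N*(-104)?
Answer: -9256/51 ≈ -181.49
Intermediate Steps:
N = 89/51 (N = 1/(102*(1/178)) = 1/(51/89) = 89/51 ≈ 1.7451)
N*(-104) = (89/51)*(-104) = -9256/51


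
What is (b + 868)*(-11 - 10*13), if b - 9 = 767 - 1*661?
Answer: -138603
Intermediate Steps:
b = 115 (b = 9 + (767 - 1*661) = 9 + (767 - 661) = 9 + 106 = 115)
(b + 868)*(-11 - 10*13) = (115 + 868)*(-11 - 10*13) = 983*(-11 - 130) = 983*(-141) = -138603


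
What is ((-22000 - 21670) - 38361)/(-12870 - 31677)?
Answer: 82031/44547 ≈ 1.8414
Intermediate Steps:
((-22000 - 21670) - 38361)/(-12870 - 31677) = (-43670 - 38361)/(-44547) = -82031*(-1/44547) = 82031/44547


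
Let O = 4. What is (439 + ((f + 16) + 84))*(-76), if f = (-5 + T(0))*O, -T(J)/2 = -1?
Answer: -40052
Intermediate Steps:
T(J) = 2 (T(J) = -2*(-1) = 2)
f = -12 (f = (-5 + 2)*4 = -3*4 = -12)
(439 + ((f + 16) + 84))*(-76) = (439 + ((-12 + 16) + 84))*(-76) = (439 + (4 + 84))*(-76) = (439 + 88)*(-76) = 527*(-76) = -40052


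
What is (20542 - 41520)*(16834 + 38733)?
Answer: -1165684526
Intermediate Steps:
(20542 - 41520)*(16834 + 38733) = -20978*55567 = -1165684526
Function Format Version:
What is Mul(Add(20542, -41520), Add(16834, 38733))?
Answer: -1165684526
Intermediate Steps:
Mul(Add(20542, -41520), Add(16834, 38733)) = Mul(-20978, 55567) = -1165684526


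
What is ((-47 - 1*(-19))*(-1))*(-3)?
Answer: -84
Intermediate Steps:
((-47 - 1*(-19))*(-1))*(-3) = ((-47 + 19)*(-1))*(-3) = -28*(-1)*(-3) = 28*(-3) = -84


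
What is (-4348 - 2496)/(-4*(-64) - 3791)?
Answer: 6844/3535 ≈ 1.9361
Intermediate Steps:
(-4348 - 2496)/(-4*(-64) - 3791) = -6844/(256 - 3791) = -6844/(-3535) = -6844*(-1/3535) = 6844/3535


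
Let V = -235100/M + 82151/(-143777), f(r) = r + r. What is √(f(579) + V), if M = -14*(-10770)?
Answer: 5*√54321915839492103222/1083934803 ≈ 33.998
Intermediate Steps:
f(r) = 2*r
M = 150780
V = -2309435024/1083934803 (V = -235100/150780 + 82151/(-143777) = -235100*1/150780 + 82151*(-1/143777) = -11755/7539 - 82151/143777 = -2309435024/1083934803 ≈ -2.1306)
√(f(579) + V) = √(2*579 - 2309435024/1083934803) = √(1158 - 2309435024/1083934803) = √(1252887066850/1083934803) = 5*√54321915839492103222/1083934803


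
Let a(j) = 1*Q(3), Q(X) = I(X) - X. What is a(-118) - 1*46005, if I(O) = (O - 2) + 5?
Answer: -46002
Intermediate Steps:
I(O) = 3 + O (I(O) = (-2 + O) + 5 = 3 + O)
Q(X) = 3 (Q(X) = (3 + X) - X = 3)
a(j) = 3 (a(j) = 1*3 = 3)
a(-118) - 1*46005 = 3 - 1*46005 = 3 - 46005 = -46002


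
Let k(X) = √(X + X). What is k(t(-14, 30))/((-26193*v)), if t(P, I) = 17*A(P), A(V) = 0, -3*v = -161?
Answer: 0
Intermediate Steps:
v = 161/3 (v = -⅓*(-161) = 161/3 ≈ 53.667)
t(P, I) = 0 (t(P, I) = 17*0 = 0)
k(X) = √2*√X (k(X) = √(2*X) = √2*√X)
k(t(-14, 30))/((-26193*v)) = (√2*√0)/((-26193*161/3)) = (√2*0)/(-1405691) = 0*(-1/1405691) = 0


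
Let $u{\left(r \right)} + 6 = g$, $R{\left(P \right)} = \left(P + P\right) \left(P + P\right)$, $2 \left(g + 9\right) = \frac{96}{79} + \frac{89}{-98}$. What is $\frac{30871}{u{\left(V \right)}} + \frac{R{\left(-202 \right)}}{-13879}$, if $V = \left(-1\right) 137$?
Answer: $- \frac{6671773685484}{3190546157} \approx -2091.1$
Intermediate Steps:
$V = -137$
$g = - \frac{136979}{15484}$ ($g = -9 + \frac{\frac{96}{79} + \frac{89}{-98}}{2} = -9 + \frac{96 \cdot \frac{1}{79} + 89 \left(- \frac{1}{98}\right)}{2} = -9 + \frac{\frac{96}{79} - \frac{89}{98}}{2} = -9 + \frac{1}{2} \cdot \frac{2377}{7742} = -9 + \frac{2377}{15484} = - \frac{136979}{15484} \approx -8.8465$)
$R{\left(P \right)} = 4 P^{2}$ ($R{\left(P \right)} = 2 P 2 P = 4 P^{2}$)
$u{\left(r \right)} = - \frac{229883}{15484}$ ($u{\left(r \right)} = -6 - \frac{136979}{15484} = - \frac{229883}{15484}$)
$\frac{30871}{u{\left(V \right)}} + \frac{R{\left(-202 \right)}}{-13879} = \frac{30871}{- \frac{229883}{15484}} + \frac{4 \left(-202\right)^{2}}{-13879} = 30871 \left(- \frac{15484}{229883}\right) + 4 \cdot 40804 \left(- \frac{1}{13879}\right) = - \frac{478006564}{229883} + 163216 \left(- \frac{1}{13879}\right) = - \frac{478006564}{229883} - \frac{163216}{13879} = - \frac{6671773685484}{3190546157}$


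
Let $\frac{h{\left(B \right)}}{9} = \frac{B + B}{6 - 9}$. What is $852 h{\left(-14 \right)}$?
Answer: $71568$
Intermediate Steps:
$h{\left(B \right)} = - 6 B$ ($h{\left(B \right)} = 9 \frac{B + B}{6 - 9} = 9 \frac{2 B}{-3} = 9 \cdot 2 B \left(- \frac{1}{3}\right) = 9 \left(- \frac{2 B}{3}\right) = - 6 B$)
$852 h{\left(-14 \right)} = 852 \left(\left(-6\right) \left(-14\right)\right) = 852 \cdot 84 = 71568$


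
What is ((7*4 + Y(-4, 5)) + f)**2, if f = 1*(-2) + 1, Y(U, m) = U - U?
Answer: 729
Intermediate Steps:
Y(U, m) = 0
f = -1 (f = -2 + 1 = -1)
((7*4 + Y(-4, 5)) + f)**2 = ((7*4 + 0) - 1)**2 = ((28 + 0) - 1)**2 = (28 - 1)**2 = 27**2 = 729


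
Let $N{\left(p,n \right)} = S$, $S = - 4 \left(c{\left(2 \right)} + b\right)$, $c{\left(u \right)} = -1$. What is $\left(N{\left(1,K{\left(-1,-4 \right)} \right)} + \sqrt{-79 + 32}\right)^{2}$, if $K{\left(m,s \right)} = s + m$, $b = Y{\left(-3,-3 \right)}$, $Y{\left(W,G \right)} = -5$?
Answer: $\left(24 + i \sqrt{47}\right)^{2} \approx 529.0 + 329.07 i$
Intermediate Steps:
$b = -5$
$K{\left(m,s \right)} = m + s$
$S = 24$ ($S = - 4 \left(-1 - 5\right) = \left(-4\right) \left(-6\right) = 24$)
$N{\left(p,n \right)} = 24$
$\left(N{\left(1,K{\left(-1,-4 \right)} \right)} + \sqrt{-79 + 32}\right)^{2} = \left(24 + \sqrt{-79 + 32}\right)^{2} = \left(24 + \sqrt{-47}\right)^{2} = \left(24 + i \sqrt{47}\right)^{2}$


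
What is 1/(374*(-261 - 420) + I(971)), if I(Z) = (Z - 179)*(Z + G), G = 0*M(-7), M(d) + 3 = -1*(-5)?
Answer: 1/514338 ≈ 1.9442e-6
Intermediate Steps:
M(d) = 2 (M(d) = -3 - 1*(-5) = -3 + 5 = 2)
G = 0 (G = 0*2 = 0)
I(Z) = Z*(-179 + Z) (I(Z) = (Z - 179)*(Z + 0) = (-179 + Z)*Z = Z*(-179 + Z))
1/(374*(-261 - 420) + I(971)) = 1/(374*(-261 - 420) + 971*(-179 + 971)) = 1/(374*(-681) + 971*792) = 1/(-254694 + 769032) = 1/514338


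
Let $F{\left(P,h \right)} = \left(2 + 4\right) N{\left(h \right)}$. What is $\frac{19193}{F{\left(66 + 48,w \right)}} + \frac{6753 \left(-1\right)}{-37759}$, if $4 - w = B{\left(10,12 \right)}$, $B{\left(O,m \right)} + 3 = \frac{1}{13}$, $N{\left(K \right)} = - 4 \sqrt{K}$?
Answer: $\frac{6753}{37759} - \frac{19193 \sqrt{130}}{720} \approx -303.76$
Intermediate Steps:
$B{\left(O,m \right)} = - \frac{38}{13}$ ($B{\left(O,m \right)} = -3 + \frac{1}{13} = - \frac{38}{13}$)
$w = \frac{90}{13}$ ($w = 4 - - \frac{38}{13} = 4 + \frac{38}{13} = \frac{90}{13} \approx 6.9231$)
$F{\left(P,h \right)} = - 24 \sqrt{h}$ ($F{\left(P,h \right)} = \left(2 + 4\right) \left(- 4 \sqrt{h}\right) = 6 \left(- 4 \sqrt{h}\right) = - 24 \sqrt{h}$)
$\frac{19193}{F{\left(66 + 48,w \right)}} + \frac{6753 \left(-1\right)}{-37759} = \frac{19193}{\left(-24\right) \sqrt{\frac{90}{13}}} + \frac{6753 \left(-1\right)}{-37759} = \frac{19193}{\left(-24\right) \frac{3 \sqrt{130}}{13}} - - \frac{6753}{37759} = \frac{19193}{\left(- \frac{72}{13}\right) \sqrt{130}} + \frac{6753}{37759} = 19193 \left(- \frac{\sqrt{130}}{720}\right) + \frac{6753}{37759} = - \frac{19193 \sqrt{130}}{720} + \frac{6753}{37759} = \frac{6753}{37759} - \frac{19193 \sqrt{130}}{720}$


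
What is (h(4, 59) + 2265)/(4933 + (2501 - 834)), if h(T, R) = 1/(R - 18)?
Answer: 46433/135300 ≈ 0.34319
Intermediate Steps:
h(T, R) = 1/(-18 + R)
(h(4, 59) + 2265)/(4933 + (2501 - 834)) = (1/(-18 + 59) + 2265)/(4933 + (2501 - 834)) = (1/41 + 2265)/(4933 + 1667) = (1/41 + 2265)/6600 = (92866/41)*(1/6600) = 46433/135300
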